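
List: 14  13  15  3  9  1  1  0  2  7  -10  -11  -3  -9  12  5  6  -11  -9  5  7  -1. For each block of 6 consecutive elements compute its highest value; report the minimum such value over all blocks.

(14, 13, 15, 3, 9, 1) → max 15
(13, 15, 3, 9, 1, 1) → max 15
(15, 3, 9, 1, 1, 0) → max 15
(3, 9, 1, 1, 0, 2) → max 9
(9, 1, 1, 0, 2, 7) → max 9
(1, 1, 0, 2, 7, -10) → max 7
(1, 0, 2, 7, -10, -11) → max 7
(0, 2, 7, -10, -11, -3) → max 7
(2, 7, -10, -11, -3, -9) → max 7
(7, -10, -11, -3, -9, 12) → max 12
(-10, -11, -3, -9, 12, 5) → max 12
(-11, -3, -9, 12, 5, 6) → max 12
(-3, -9, 12, 5, 6, -11) → max 12
(-9, 12, 5, 6, -11, -9) → max 12
(12, 5, 6, -11, -9, 5) → max 12
(5, 6, -11, -9, 5, 7) → max 7
(6, -11, -9, 5, 7, -1) → max 7
Minimum of these is 7.

7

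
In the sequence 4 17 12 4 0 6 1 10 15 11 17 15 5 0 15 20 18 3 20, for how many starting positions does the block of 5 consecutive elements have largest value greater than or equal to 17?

[4, 17, 12, 4, 0] → max 17  ≥ 17 ✓
[17, 12, 4, 0, 6] → max 17  ≥ 17 ✓
[12, 4, 0, 6, 1] → max 12
[4, 0, 6, 1, 10] → max 10
[0, 6, 1, 10, 15] → max 15
[6, 1, 10, 15, 11] → max 15
[1, 10, 15, 11, 17] → max 17  ≥ 17 ✓
[10, 15, 11, 17, 15] → max 17  ≥ 17 ✓
[15, 11, 17, 15, 5] → max 17  ≥ 17 ✓
[11, 17, 15, 5, 0] → max 17  ≥ 17 ✓
[17, 15, 5, 0, 15] → max 17  ≥ 17 ✓
[15, 5, 0, 15, 20] → max 20  ≥ 17 ✓
[5, 0, 15, 20, 18] → max 20  ≥ 17 ✓
[0, 15, 20, 18, 3] → max 20  ≥ 17 ✓
[15, 20, 18, 3, 20] → max 20  ≥ 17 ✓
11 windows satisfy the condition.

11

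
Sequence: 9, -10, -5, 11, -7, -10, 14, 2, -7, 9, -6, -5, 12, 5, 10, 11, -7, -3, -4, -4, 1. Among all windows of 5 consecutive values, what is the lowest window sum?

-21

(9, -10, -5, 11, -7) → sum -2
(-10, -5, 11, -7, -10) → sum -21
(-5, 11, -7, -10, 14) → sum 3
(11, -7, -10, 14, 2) → sum 10
(-7, -10, 14, 2, -7) → sum -8
(-10, 14, 2, -7, 9) → sum 8
(14, 2, -7, 9, -6) → sum 12
(2, -7, 9, -6, -5) → sum -7
(-7, 9, -6, -5, 12) → sum 3
(9, -6, -5, 12, 5) → sum 15
(-6, -5, 12, 5, 10) → sum 16
(-5, 12, 5, 10, 11) → sum 33
(12, 5, 10, 11, -7) → sum 31
(5, 10, 11, -7, -3) → sum 16
(10, 11, -7, -3, -4) → sum 7
(11, -7, -3, -4, -4) → sum -7
(-7, -3, -4, -4, 1) → sum -17
Lowest of these is -21.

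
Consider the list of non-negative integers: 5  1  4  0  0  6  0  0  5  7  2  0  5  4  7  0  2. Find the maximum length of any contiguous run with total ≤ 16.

Extend to the right; shrink from the left whenever the sum exceeds 16:
add 5: [5] sum 5, len 1
add 1: [5, 1] sum 6, len 2
add 4: [5, 1, 4] sum 10, len 3
add 0: [5, 1, 4, 0] sum 10, len 4
add 0: [5, 1, 4, 0, 0] sum 10, len 5
add 6: [5, 1, 4, 0, 0, 6] sum 16, len 6
add 0: [5, 1, 4, 0, 0, 6, 0] sum 16, len 7
add 0: [5, 1, 4, 0, 0, 6, 0, 0] sum 16, len 8
add 5: [1, 4, 0, 0, 6, 0, 0, 5] sum 16, len 8
add 7: [0, 0, 5, 7] sum 12, len 4
add 2: [0, 0, 5, 7, 2] sum 14, len 5
add 0: [0, 0, 5, 7, 2, 0] sum 14, len 6
add 5: [7, 2, 0, 5] sum 14, len 4
add 4: [2, 0, 5, 4] sum 11, len 4
add 7: [0, 5, 4, 7] sum 16, len 4
add 0: [0, 5, 4, 7, 0] sum 16, len 5
add 2: [4, 7, 0, 2] sum 13, len 4
Longest length seen: 8.

8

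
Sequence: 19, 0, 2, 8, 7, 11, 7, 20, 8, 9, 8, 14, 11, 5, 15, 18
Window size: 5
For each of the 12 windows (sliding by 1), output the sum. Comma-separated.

19 0 2 8 7 → sum 36
0 2 8 7 11 → sum 28
2 8 7 11 7 → sum 35
8 7 11 7 20 → sum 53
7 11 7 20 8 → sum 53
11 7 20 8 9 → sum 55
7 20 8 9 8 → sum 52
20 8 9 8 14 → sum 59
8 9 8 14 11 → sum 50
9 8 14 11 5 → sum 47
8 14 11 5 15 → sum 53
14 11 5 15 18 → sum 63

36, 28, 35, 53, 53, 55, 52, 59, 50, 47, 53, 63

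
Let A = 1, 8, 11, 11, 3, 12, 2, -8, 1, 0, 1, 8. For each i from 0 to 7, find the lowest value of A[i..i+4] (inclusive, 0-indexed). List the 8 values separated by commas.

1, 3, 2, -8, -8, -8, -8, -8

(1, 8, 11, 11, 3) → min 1
(8, 11, 11, 3, 12) → min 3
(11, 11, 3, 12, 2) → min 2
(11, 3, 12, 2, -8) → min -8
(3, 12, 2, -8, 1) → min -8
(12, 2, -8, 1, 0) → min -8
(2, -8, 1, 0, 1) → min -8
(-8, 1, 0, 1, 8) → min -8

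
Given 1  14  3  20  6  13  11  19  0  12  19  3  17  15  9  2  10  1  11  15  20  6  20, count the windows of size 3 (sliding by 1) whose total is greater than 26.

16

[1, 14, 3] → sum 18
[14, 3, 20] → sum 37  > 26 ✓
[3, 20, 6] → sum 29  > 26 ✓
[20, 6, 13] → sum 39  > 26 ✓
[6, 13, 11] → sum 30  > 26 ✓
[13, 11, 19] → sum 43  > 26 ✓
[11, 19, 0] → sum 30  > 26 ✓
[19, 0, 12] → sum 31  > 26 ✓
[0, 12, 19] → sum 31  > 26 ✓
[12, 19, 3] → sum 34  > 26 ✓
[19, 3, 17] → sum 39  > 26 ✓
[3, 17, 15] → sum 35  > 26 ✓
[17, 15, 9] → sum 41  > 26 ✓
[15, 9, 2] → sum 26
[9, 2, 10] → sum 21
[2, 10, 1] → sum 13
[10, 1, 11] → sum 22
[1, 11, 15] → sum 27  > 26 ✓
[11, 15, 20] → sum 46  > 26 ✓
[15, 20, 6] → sum 41  > 26 ✓
[20, 6, 20] → sum 46  > 26 ✓
16 windows satisfy the condition.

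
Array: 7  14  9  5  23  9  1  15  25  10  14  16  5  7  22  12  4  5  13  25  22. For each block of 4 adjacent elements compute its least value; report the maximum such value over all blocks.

10

7 14 9 5 → min 5
14 9 5 23 → min 5
9 5 23 9 → min 5
5 23 9 1 → min 1
23 9 1 15 → min 1
9 1 15 25 → min 1
1 15 25 10 → min 1
15 25 10 14 → min 10
25 10 14 16 → min 10
10 14 16 5 → min 5
14 16 5 7 → min 5
16 5 7 22 → min 5
5 7 22 12 → min 5
7 22 12 4 → min 4
22 12 4 5 → min 4
12 4 5 13 → min 4
4 5 13 25 → min 4
5 13 25 22 → min 5
Maximum of these is 10.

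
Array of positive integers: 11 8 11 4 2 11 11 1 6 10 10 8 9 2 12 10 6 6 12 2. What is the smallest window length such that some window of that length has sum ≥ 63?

add 11: running sum 11 < 63
add 8: running sum 19 < 63
add 11: running sum 30 < 63
add 4: running sum 34 < 63
add 2: running sum 36 < 63
add 11: running sum 47 < 63
add 11: running sum 58 < 63
add 1: running sum 59 < 63
end 8: [11, 8, 11, 4, 2, 11, 11, 1, 6] sum 65, len 9
end 9: [8, 11, 4, 2, 11, 11, 1, 6, 10] sum 64, len 9
end 10: [11, 4, 2, 11, 11, 1, 6, 10, 10] sum 66, len 9
end 11: [4, 2, 11, 11, 1, 6, 10, 10, 8] sum 63, len 9
end 12: [11, 11, 1, 6, 10, 10, 8, 9] sum 66, len 8
end 13: [11, 11, 1, 6, 10, 10, 8, 9, 2] sum 68, len 9
end 14: [11, 1, 6, 10, 10, 8, 9, 2, 12] sum 69, len 9
end 15: [6, 10, 10, 8, 9, 2, 12, 10] sum 67, len 8
end 16: [10, 10, 8, 9, 2, 12, 10, 6] sum 67, len 8
end 17: [10, 8, 9, 2, 12, 10, 6, 6] sum 63, len 8
end 18: [8, 9, 2, 12, 10, 6, 6, 12] sum 65, len 8
end 19: [8, 9, 2, 12, 10, 6, 6, 12, 2] sum 67, len 9
Shortest qualifying length: 8.

8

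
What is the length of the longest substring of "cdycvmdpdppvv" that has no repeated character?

[c] len 1
[c, d] len 2
[c, d, y] len 3
[d, y, c] len 3
[d, y, c, v] len 4
[d, y, c, v, m] len 5
[y, c, v, m, d] len 5
[y, c, v, m, d, p] len 6
[p, d] len 2
[d, p] len 2
[p] len 1
[p, v] len 2
[v] len 1
Longest all-distinct length: 6.

6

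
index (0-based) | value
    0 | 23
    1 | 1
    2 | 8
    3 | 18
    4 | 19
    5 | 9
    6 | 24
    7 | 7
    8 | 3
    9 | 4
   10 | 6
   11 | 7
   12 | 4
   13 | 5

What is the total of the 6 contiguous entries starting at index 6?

Elements at indices 6..11: 24, 7, 3, 4, 6, 7
sum(24, 7, 3, 4, 6, 7) = 51

51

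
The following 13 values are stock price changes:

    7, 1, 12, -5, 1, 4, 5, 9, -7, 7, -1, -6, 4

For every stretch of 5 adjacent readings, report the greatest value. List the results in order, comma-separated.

12, 12, 12, 9, 9, 9, 9, 9, 7

(7, 1, 12, -5, 1) → max 12
(1, 12, -5, 1, 4) → max 12
(12, -5, 1, 4, 5) → max 12
(-5, 1, 4, 5, 9) → max 9
(1, 4, 5, 9, -7) → max 9
(4, 5, 9, -7, 7) → max 9
(5, 9, -7, 7, -1) → max 9
(9, -7, 7, -1, -6) → max 9
(-7, 7, -1, -6, 4) → max 7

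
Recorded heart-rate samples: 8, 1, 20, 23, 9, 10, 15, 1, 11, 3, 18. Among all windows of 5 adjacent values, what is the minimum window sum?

Window sums for each of the 7 positions:
[8, 1, 20, 23, 9] → sum 61
[1, 20, 23, 9, 10] → sum 63
[20, 23, 9, 10, 15] → sum 77
[23, 9, 10, 15, 1] → sum 58
[9, 10, 15, 1, 11] → sum 46
[10, 15, 1, 11, 3] → sum 40
[15, 1, 11, 3, 18] → sum 48
Minimum of these is 40.

40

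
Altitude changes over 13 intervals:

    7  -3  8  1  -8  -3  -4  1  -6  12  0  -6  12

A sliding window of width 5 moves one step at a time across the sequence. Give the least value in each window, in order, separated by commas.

[7, -3, 8, 1, -8] → min -8
[-3, 8, 1, -8, -3] → min -8
[8, 1, -8, -3, -4] → min -8
[1, -8, -3, -4, 1] → min -8
[-8, -3, -4, 1, -6] → min -8
[-3, -4, 1, -6, 12] → min -6
[-4, 1, -6, 12, 0] → min -6
[1, -6, 12, 0, -6] → min -6
[-6, 12, 0, -6, 12] → min -6

-8, -8, -8, -8, -8, -6, -6, -6, -6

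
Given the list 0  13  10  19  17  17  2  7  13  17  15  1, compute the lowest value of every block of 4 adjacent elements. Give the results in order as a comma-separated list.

0, 10, 10, 2, 2, 2, 2, 7, 1

Sliding a size-4 window across the 12 values:
0 13 10 19 → min 0
13 10 19 17 → min 10
10 19 17 17 → min 10
19 17 17 2 → min 2
17 17 2 7 → min 2
17 2 7 13 → min 2
2 7 13 17 → min 2
7 13 17 15 → min 7
13 17 15 1 → min 1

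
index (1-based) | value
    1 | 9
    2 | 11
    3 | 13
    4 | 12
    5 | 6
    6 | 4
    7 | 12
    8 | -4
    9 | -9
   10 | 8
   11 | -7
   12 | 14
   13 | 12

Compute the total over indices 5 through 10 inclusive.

Elements at indices 5..10: 6, 4, 12, -4, -9, 8
sum(6, 4, 12, -4, -9, 8) = 17

17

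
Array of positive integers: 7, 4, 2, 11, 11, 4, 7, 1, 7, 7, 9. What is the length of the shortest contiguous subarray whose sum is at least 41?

6

add 7: running sum 7 < 41
add 4: running sum 11 < 41
add 2: running sum 13 < 41
add 11: running sum 24 < 41
add 11: running sum 35 < 41
add 4: running sum 39 < 41
add 7: shortest ending here [7, 4, 2, 11, 11, 4, 7] sum 46, len 7
add 1: shortest ending here [7, 4, 2, 11, 11, 4, 7, 1] sum 47, len 8
add 7: shortest ending here [11, 11, 4, 7, 1, 7] sum 41, len 6
add 7: shortest ending here [11, 11, 4, 7, 1, 7, 7] sum 48, len 7
add 9: shortest ending here [11, 4, 7, 1, 7, 7, 9] sum 46, len 7
Shortest qualifying length: 6.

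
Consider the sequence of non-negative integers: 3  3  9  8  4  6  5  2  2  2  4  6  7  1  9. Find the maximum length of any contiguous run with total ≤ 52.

11

add 3: [3] sum 3, len 1
add 3: [3, 3] sum 6, len 2
add 9: [3, 3, 9] sum 15, len 3
add 8: [3, 3, 9, 8] sum 23, len 4
add 4: [3, 3, 9, 8, 4] sum 27, len 5
add 6: [3, 3, 9, 8, 4, 6] sum 33, len 6
add 5: [3, 3, 9, 8, 4, 6, 5] sum 38, len 7
add 2: [3, 3, 9, 8, 4, 6, 5, 2] sum 40, len 8
add 2: [3, 3, 9, 8, 4, 6, 5, 2, 2] sum 42, len 9
add 2: [3, 3, 9, 8, 4, 6, 5, 2, 2, 2] sum 44, len 10
add 4: [3, 3, 9, 8, 4, 6, 5, 2, 2, 2, 4] sum 48, len 11
add 6: [3, 9, 8, 4, 6, 5, 2, 2, 2, 4, 6] sum 51, len 11
add 7: [8, 4, 6, 5, 2, 2, 2, 4, 6, 7] sum 46, len 10
add 1: [8, 4, 6, 5, 2, 2, 2, 4, 6, 7, 1] sum 47, len 11
add 9: [4, 6, 5, 2, 2, 2, 4, 6, 7, 1, 9] sum 48, len 11
Longest length seen: 11.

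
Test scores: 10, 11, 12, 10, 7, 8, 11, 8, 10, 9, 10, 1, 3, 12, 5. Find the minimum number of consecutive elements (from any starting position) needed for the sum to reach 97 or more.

11

Extend right; whenever the sum reaches 97, record the length and shrink from the left:
add 10: running sum 10 < 97
add 11: running sum 21 < 97
add 12: running sum 33 < 97
add 10: running sum 43 < 97
add 7: running sum 50 < 97
add 8: running sum 58 < 97
add 11: running sum 69 < 97
add 8: running sum 77 < 97
add 10: running sum 87 < 97
add 9: running sum 96 < 97
end 10: [10, 11, 12, 10, 7, 8, 11, 8, 10, 9, 10] sum 106, len 11
end 11: [11, 12, 10, 7, 8, 11, 8, 10, 9, 10, 1] sum 97, len 11
end 12: [11, 12, 10, 7, 8, 11, 8, 10, 9, 10, 1, 3] sum 100, len 12
end 13: [12, 10, 7, 8, 11, 8, 10, 9, 10, 1, 3, 12] sum 101, len 12
end 14: [12, 10, 7, 8, 11, 8, 10, 9, 10, 1, 3, 12, 5] sum 106, len 13
Shortest qualifying length: 11.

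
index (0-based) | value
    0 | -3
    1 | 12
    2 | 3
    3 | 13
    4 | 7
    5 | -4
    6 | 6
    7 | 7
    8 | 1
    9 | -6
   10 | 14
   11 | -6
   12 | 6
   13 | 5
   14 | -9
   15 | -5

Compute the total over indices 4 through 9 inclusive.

Elements at indices 4..9: 7, -4, 6, 7, 1, -6
sum(7, -4, 6, 7, 1, -6) = 11

11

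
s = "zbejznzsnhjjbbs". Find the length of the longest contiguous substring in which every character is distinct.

add z: [z] len 1
add b: [z, b] len 2
add e: [z, b, e] len 3
add j: [z, b, e, j] len 4
add z (repeat z, move left end past it): [b, e, j, z] len 4
add n: [b, e, j, z, n] len 5
add z (repeat z, move left end past it): [n, z] len 2
add s: [n, z, s] len 3
add n (repeat n, move left end past it): [z, s, n] len 3
add h: [z, s, n, h] len 4
add j: [z, s, n, h, j] len 5
add j (repeat j, move left end past it): [j] len 1
add b: [j, b] len 2
add b (repeat b, move left end past it): [b] len 1
add s: [b, s] len 2
Longest all-distinct length: 5.

5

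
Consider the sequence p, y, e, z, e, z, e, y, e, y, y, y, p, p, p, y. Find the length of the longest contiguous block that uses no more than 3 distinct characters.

[p] 1 distinct, len 1
[p, y] 2 distinct, len 2
[p, y, e] 3 distinct, len 3
[y, e, z] 3 distinct, len 3
[y, e, z, e] 3 distinct, len 4
[y, e, z, e, z] 3 distinct, len 5
[y, e, z, e, z, e] 3 distinct, len 6
[y, e, z, e, z, e, y] 3 distinct, len 7
[y, e, z, e, z, e, y, e] 3 distinct, len 8
[y, e, z, e, z, e, y, e, y] 3 distinct, len 9
[y, e, z, e, z, e, y, e, y, y] 3 distinct, len 10
[y, e, z, e, z, e, y, e, y, y, y] 3 distinct, len 11
[e, y, e, y, y, y, p] 3 distinct, len 7
[e, y, e, y, y, y, p, p] 3 distinct, len 8
[e, y, e, y, y, y, p, p, p] 3 distinct, len 9
[e, y, e, y, y, y, p, p, p, y] 3 distinct, len 10
Longest length with ≤3 distinct: 11.

11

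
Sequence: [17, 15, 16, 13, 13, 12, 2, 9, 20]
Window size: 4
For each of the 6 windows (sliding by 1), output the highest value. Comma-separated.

17, 16, 16, 13, 13, 20

Sliding a size-4 window across the 9 values:
[17, 15, 16, 13] → max 17
[15, 16, 13, 13] → max 16
[16, 13, 13, 12] → max 16
[13, 13, 12, 2] → max 13
[13, 12, 2, 9] → max 13
[12, 2, 9, 20] → max 20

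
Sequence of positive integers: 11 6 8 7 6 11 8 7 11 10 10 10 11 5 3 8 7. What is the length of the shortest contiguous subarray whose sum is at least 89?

10

add 11: running sum 11 < 89
add 6: running sum 17 < 89
add 8: running sum 25 < 89
add 7: running sum 32 < 89
add 6: running sum 38 < 89
add 11: running sum 49 < 89
add 8: running sum 57 < 89
add 7: running sum 64 < 89
add 11: running sum 75 < 89
add 10: running sum 85 < 89
add 10: shortest ending here [11, 6, 8, 7, 6, 11, 8, 7, 11, 10, 10] sum 95, len 11
add 10: shortest ending here [6, 8, 7, 6, 11, 8, 7, 11, 10, 10, 10] sum 94, len 11
add 11: shortest ending here [7, 6, 11, 8, 7, 11, 10, 10, 10, 11] sum 91, len 10
add 5: shortest ending here [6, 11, 8, 7, 11, 10, 10, 10, 11, 5] sum 89, len 10
add 3: shortest ending here [6, 11, 8, 7, 11, 10, 10, 10, 11, 5, 3] sum 92, len 11
add 8: shortest ending here [11, 8, 7, 11, 10, 10, 10, 11, 5, 3, 8] sum 94, len 11
add 7: shortest ending here [8, 7, 11, 10, 10, 10, 11, 5, 3, 8, 7] sum 90, len 11
Shortest qualifying length: 10.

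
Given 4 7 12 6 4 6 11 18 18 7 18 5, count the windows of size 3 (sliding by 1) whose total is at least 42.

[4, 7, 12] → sum 23
[7, 12, 6] → sum 25
[12, 6, 4] → sum 22
[6, 4, 6] → sum 16
[4, 6, 11] → sum 21
[6, 11, 18] → sum 35
[11, 18, 18] → sum 47  ≥ 42 ✓
[18, 18, 7] → sum 43  ≥ 42 ✓
[18, 7, 18] → sum 43  ≥ 42 ✓
[7, 18, 5] → sum 30
3 windows satisfy the condition.

3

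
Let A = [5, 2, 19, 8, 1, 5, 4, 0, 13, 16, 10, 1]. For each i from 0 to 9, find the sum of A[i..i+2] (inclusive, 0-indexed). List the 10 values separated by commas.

26, 29, 28, 14, 10, 9, 17, 29, 39, 27

5 2 19 → sum 26
2 19 8 → sum 29
19 8 1 → sum 28
8 1 5 → sum 14
1 5 4 → sum 10
5 4 0 → sum 9
4 0 13 → sum 17
0 13 16 → sum 29
13 16 10 → sum 39
16 10 1 → sum 27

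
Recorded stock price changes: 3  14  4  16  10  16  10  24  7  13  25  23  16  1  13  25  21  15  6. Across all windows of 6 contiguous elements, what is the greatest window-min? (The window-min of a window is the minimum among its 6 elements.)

7

(3, 14, 4, 16, 10, 16) → min 3
(14, 4, 16, 10, 16, 10) → min 4
(4, 16, 10, 16, 10, 24) → min 4
(16, 10, 16, 10, 24, 7) → min 7
(10, 16, 10, 24, 7, 13) → min 7
(16, 10, 24, 7, 13, 25) → min 7
(10, 24, 7, 13, 25, 23) → min 7
(24, 7, 13, 25, 23, 16) → min 7
(7, 13, 25, 23, 16, 1) → min 1
(13, 25, 23, 16, 1, 13) → min 1
(25, 23, 16, 1, 13, 25) → min 1
(23, 16, 1, 13, 25, 21) → min 1
(16, 1, 13, 25, 21, 15) → min 1
(1, 13, 25, 21, 15, 6) → min 1
Greatest of these is 7.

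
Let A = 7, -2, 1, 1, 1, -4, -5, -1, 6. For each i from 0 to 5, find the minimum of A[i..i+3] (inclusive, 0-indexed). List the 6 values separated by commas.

Sliding a size-4 window across the 9 values:
(7, -2, 1, 1) → min -2
(-2, 1, 1, 1) → min -2
(1, 1, 1, -4) → min -4
(1, 1, -4, -5) → min -5
(1, -4, -5, -1) → min -5
(-4, -5, -1, 6) → min -5

-2, -2, -4, -5, -5, -5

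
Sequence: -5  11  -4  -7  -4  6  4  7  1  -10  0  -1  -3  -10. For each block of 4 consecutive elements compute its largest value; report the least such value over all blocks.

-5 11 -4 -7 → max 11
11 -4 -7 -4 → max 11
-4 -7 -4 6 → max 6
-7 -4 6 4 → max 6
-4 6 4 7 → max 7
6 4 7 1 → max 7
4 7 1 -10 → max 7
7 1 -10 0 → max 7
1 -10 0 -1 → max 1
-10 0 -1 -3 → max 0
0 -1 -3 -10 → max 0
Least of these is 0.

0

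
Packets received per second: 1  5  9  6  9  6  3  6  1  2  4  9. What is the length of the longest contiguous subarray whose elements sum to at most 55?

11

add 1: [1] sum 1, len 1
add 5: [1, 5] sum 6, len 2
add 9: [1, 5, 9] sum 15, len 3
add 6: [1, 5, 9, 6] sum 21, len 4
add 9: [1, 5, 9, 6, 9] sum 30, len 5
add 6: [1, 5, 9, 6, 9, 6] sum 36, len 6
add 3: [1, 5, 9, 6, 9, 6, 3] sum 39, len 7
add 6: [1, 5, 9, 6, 9, 6, 3, 6] sum 45, len 8
add 1: [1, 5, 9, 6, 9, 6, 3, 6, 1] sum 46, len 9
add 2: [1, 5, 9, 6, 9, 6, 3, 6, 1, 2] sum 48, len 10
add 4: [1, 5, 9, 6, 9, 6, 3, 6, 1, 2, 4] sum 52, len 11
add 9: [9, 6, 9, 6, 3, 6, 1, 2, 4, 9] sum 55, len 10
Longest length seen: 11.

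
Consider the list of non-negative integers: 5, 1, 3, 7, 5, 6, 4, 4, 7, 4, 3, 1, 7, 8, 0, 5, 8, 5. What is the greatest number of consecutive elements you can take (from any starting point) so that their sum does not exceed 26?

6

→ 5: sum 5, len 1
→ 1: sum 6, len 2
→ 3: sum 9, len 3
→ 7: sum 16, len 4
→ 5: sum 21, len 5
→ 6 (dropped 5): sum 22, len 5
→ 4: sum 26, len 6
→ 4 (dropped 1, 3): sum 26, len 5
→ 7 (dropped 7): sum 26, len 5
→ 4 (dropped 5): sum 25, len 5
→ 3 (dropped 6): sum 22, len 5
→ 1: sum 23, len 6
→ 7 (dropped 4): sum 26, len 6
→ 8 (dropped 4, 7): sum 23, len 5
→ 0: sum 23, len 6
→ 5 (dropped 4): sum 24, len 6
→ 8 (dropped 3, 1, 7): sum 21, len 4
→ 5: sum 26, len 5
Longest length seen: 6.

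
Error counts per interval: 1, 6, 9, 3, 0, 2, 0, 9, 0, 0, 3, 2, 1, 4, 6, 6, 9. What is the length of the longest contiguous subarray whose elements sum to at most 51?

15

Extend to the right; shrink from the left whenever the sum exceeds 51:
[1] sum 1 len 1
[1, 6] sum 7 len 2
[1, 6, 9] sum 16 len 3
[1, 6, 9, 3] sum 19 len 4
[1, 6, 9, 3, 0] sum 19 len 5
[1, 6, 9, 3, 0, 2] sum 21 len 6
[1, 6, 9, 3, 0, 2, 0] sum 21 len 7
[1, 6, 9, 3, 0, 2, 0, 9] sum 30 len 8
[1, 6, 9, 3, 0, 2, 0, 9, 0] sum 30 len 9
[1, 6, 9, 3, 0, 2, 0, 9, 0, 0] sum 30 len 10
[1, 6, 9, 3, 0, 2, 0, 9, 0, 0, 3] sum 33 len 11
[1, 6, 9, 3, 0, 2, 0, 9, 0, 0, 3, 2] sum 35 len 12
[1, 6, 9, 3, 0, 2, 0, 9, 0, 0, 3, 2, 1] sum 36 len 13
[1, 6, 9, 3, 0, 2, 0, 9, 0, 0, 3, 2, 1, 4] sum 40 len 14
[1, 6, 9, 3, 0, 2, 0, 9, 0, 0, 3, 2, 1, 4, 6] sum 46 len 15
[6, 9, 3, 0, 2, 0, 9, 0, 0, 3, 2, 1, 4, 6, 6] sum 51 len 15
[3, 0, 2, 0, 9, 0, 0, 3, 2, 1, 4, 6, 6, 9] sum 45 len 14
Longest length seen: 15.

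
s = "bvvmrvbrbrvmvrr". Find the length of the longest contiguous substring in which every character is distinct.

4

add b: [b] len 1
add v: [b, v] len 2
add v (repeat v, move left end past it): [v] len 1
add m: [v, m] len 2
add r: [v, m, r] len 3
add v (repeat v, move left end past it): [m, r, v] len 3
add b: [m, r, v, b] len 4
add r (repeat r, move left end past it): [v, b, r] len 3
add b (repeat b, move left end past it): [r, b] len 2
add r (repeat r, move left end past it): [b, r] len 2
add v: [b, r, v] len 3
add m: [b, r, v, m] len 4
add v (repeat v, move left end past it): [m, v] len 2
add r: [m, v, r] len 3
add r (repeat r, move left end past it): [r] len 1
Longest all-distinct length: 4.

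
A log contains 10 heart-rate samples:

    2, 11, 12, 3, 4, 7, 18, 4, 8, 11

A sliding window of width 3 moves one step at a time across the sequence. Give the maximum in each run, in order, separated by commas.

Sliding a size-3 window across the 10 values:
(2, 11, 12) → max 12
(11, 12, 3) → max 12
(12, 3, 4) → max 12
(3, 4, 7) → max 7
(4, 7, 18) → max 18
(7, 18, 4) → max 18
(18, 4, 8) → max 18
(4, 8, 11) → max 11

12, 12, 12, 7, 18, 18, 18, 11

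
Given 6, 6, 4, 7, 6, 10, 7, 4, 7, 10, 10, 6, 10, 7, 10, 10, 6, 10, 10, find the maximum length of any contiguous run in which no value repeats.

add 6: [6] len 1
add 6 (repeat 6, move left end past it): [6] len 1
add 4: [6, 4] len 2
add 7: [6, 4, 7] len 3
add 6 (repeat 6, move left end past it): [4, 7, 6] len 3
add 10: [4, 7, 6, 10] len 4
add 7 (repeat 7, move left end past it): [6, 10, 7] len 3
add 4: [6, 10, 7, 4] len 4
add 7 (repeat 7, move left end past it): [4, 7] len 2
add 10: [4, 7, 10] len 3
add 10 (repeat 10, move left end past it): [10] len 1
add 6: [10, 6] len 2
add 10 (repeat 10, move left end past it): [6, 10] len 2
add 7: [6, 10, 7] len 3
add 10 (repeat 10, move left end past it): [7, 10] len 2
add 10 (repeat 10, move left end past it): [10] len 1
add 6: [10, 6] len 2
add 10 (repeat 10, move left end past it): [6, 10] len 2
add 10 (repeat 10, move left end past it): [10] len 1
Longest all-distinct length: 4.

4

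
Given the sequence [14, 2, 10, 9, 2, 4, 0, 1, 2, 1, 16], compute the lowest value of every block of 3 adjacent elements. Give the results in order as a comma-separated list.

2, 2, 2, 2, 0, 0, 0, 1, 1

(14, 2, 10) → min 2
(2, 10, 9) → min 2
(10, 9, 2) → min 2
(9, 2, 4) → min 2
(2, 4, 0) → min 0
(4, 0, 1) → min 0
(0, 1, 2) → min 0
(1, 2, 1) → min 1
(2, 1, 16) → min 1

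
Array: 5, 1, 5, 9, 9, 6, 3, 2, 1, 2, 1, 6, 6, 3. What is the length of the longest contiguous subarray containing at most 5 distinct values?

Extend right; when distinct count exceeds 5, shrink from the left:
add 5: window [5] (1 distinct), len 1
add 1: window [5, 1] (2 distinct), len 2
add 5: window [5, 1, 5] (2 distinct), len 3
add 9: window [5, 1, 5, 9] (3 distinct), len 4
add 9: window [5, 1, 5, 9, 9] (3 distinct), len 5
add 6: window [5, 1, 5, 9, 9, 6] (4 distinct), len 6
add 3: window [5, 1, 5, 9, 9, 6, 3] (5 distinct), len 7
add 2: window [5, 9, 9, 6, 3, 2] (5 distinct), len 6
add 1: window [9, 9, 6, 3, 2, 1] (5 distinct), len 6
add 2: window [9, 9, 6, 3, 2, 1, 2] (5 distinct), len 7
add 1: window [9, 9, 6, 3, 2, 1, 2, 1] (5 distinct), len 8
add 6: window [9, 9, 6, 3, 2, 1, 2, 1, 6] (5 distinct), len 9
add 6: window [9, 9, 6, 3, 2, 1, 2, 1, 6, 6] (5 distinct), len 10
add 3: window [9, 9, 6, 3, 2, 1, 2, 1, 6, 6, 3] (5 distinct), len 11
Longest length with ≤5 distinct: 11.

11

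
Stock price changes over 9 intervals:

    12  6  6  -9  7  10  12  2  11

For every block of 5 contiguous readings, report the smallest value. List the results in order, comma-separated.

(12, 6, 6, -9, 7) → min -9
(6, 6, -9, 7, 10) → min -9
(6, -9, 7, 10, 12) → min -9
(-9, 7, 10, 12, 2) → min -9
(7, 10, 12, 2, 11) → min 2

-9, -9, -9, -9, 2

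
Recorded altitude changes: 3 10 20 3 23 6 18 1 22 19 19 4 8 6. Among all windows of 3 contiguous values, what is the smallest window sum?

Window sums for each of the 12 positions:
(3, 10, 20) → sum 33
(10, 20, 3) → sum 33
(20, 3, 23) → sum 46
(3, 23, 6) → sum 32
(23, 6, 18) → sum 47
(6, 18, 1) → sum 25
(18, 1, 22) → sum 41
(1, 22, 19) → sum 42
(22, 19, 19) → sum 60
(19, 19, 4) → sum 42
(19, 4, 8) → sum 31
(4, 8, 6) → sum 18
Smallest of these is 18.

18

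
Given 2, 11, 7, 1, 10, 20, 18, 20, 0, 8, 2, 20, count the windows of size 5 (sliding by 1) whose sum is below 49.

2

[2, 11, 7, 1, 10] → sum 31  < 49 ✓
[11, 7, 1, 10, 20] → sum 49
[7, 1, 10, 20, 18] → sum 56
[1, 10, 20, 18, 20] → sum 69
[10, 20, 18, 20, 0] → sum 68
[20, 18, 20, 0, 8] → sum 66
[18, 20, 0, 8, 2] → sum 48  < 49 ✓
[20, 0, 8, 2, 20] → sum 50
2 windows satisfy the condition.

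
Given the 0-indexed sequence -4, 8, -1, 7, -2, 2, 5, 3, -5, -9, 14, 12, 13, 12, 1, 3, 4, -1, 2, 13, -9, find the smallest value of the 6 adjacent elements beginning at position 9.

Elements at indices 9..14: -9, 14, 12, 13, 12, 1
min(-9, 14, 12, 13, 12, 1) = -9

-9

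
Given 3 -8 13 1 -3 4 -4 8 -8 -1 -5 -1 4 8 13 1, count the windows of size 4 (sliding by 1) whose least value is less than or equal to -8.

6

[3, -8, 13, 1] → min -8  ≤ -8 ✓
[-8, 13, 1, -3] → min -8  ≤ -8 ✓
[13, 1, -3, 4] → min -3
[1, -3, 4, -4] → min -4
[-3, 4, -4, 8] → min -4
[4, -4, 8, -8] → min -8  ≤ -8 ✓
[-4, 8, -8, -1] → min -8  ≤ -8 ✓
[8, -8, -1, -5] → min -8  ≤ -8 ✓
[-8, -1, -5, -1] → min -8  ≤ -8 ✓
[-1, -5, -1, 4] → min -5
[-5, -1, 4, 8] → min -5
[-1, 4, 8, 13] → min -1
[4, 8, 13, 1] → min 1
6 windows satisfy the condition.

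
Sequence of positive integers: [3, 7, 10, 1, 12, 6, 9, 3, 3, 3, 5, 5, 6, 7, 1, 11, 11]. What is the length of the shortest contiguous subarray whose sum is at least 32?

5

Extend right; whenever the sum reaches 32, record the length and shrink from the left:
add 3: running sum 3 < 32
add 7: running sum 10 < 32
add 10: running sum 20 < 32
add 1: running sum 21 < 32
end 4: [3, 7, 10, 1, 12] sum 33, len 5
end 5: [7, 10, 1, 12, 6] sum 36, len 5
end 6: [10, 1, 12, 6, 9] sum 38, len 5
end 7: [10, 1, 12, 6, 9, 3] sum 41, len 6
end 8: [12, 6, 9, 3, 3] sum 33, len 5
end 9: [12, 6, 9, 3, 3, 3] sum 36, len 6
end 10: [12, 6, 9, 3, 3, 3, 5] sum 41, len 7
end 11: [6, 9, 3, 3, 3, 5, 5] sum 34, len 7
end 12: [9, 3, 3, 3, 5, 5, 6] sum 34, len 7
end 13: [3, 3, 3, 5, 5, 6, 7] sum 32, len 7
end 14: [3, 3, 3, 5, 5, 6, 7, 1] sum 33, len 8
end 15: [5, 5, 6, 7, 1, 11] sum 35, len 6
end 16: [6, 7, 1, 11, 11] sum 36, len 5
Shortest qualifying length: 5.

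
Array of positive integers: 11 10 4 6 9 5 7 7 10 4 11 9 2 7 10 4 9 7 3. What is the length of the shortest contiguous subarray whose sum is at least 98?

14

Extend right; whenever the sum reaches 98, record the length and shrink from the left:
add 11: running sum 11 < 98
add 10: running sum 21 < 98
add 4: running sum 25 < 98
add 6: running sum 31 < 98
add 9: running sum 40 < 98
add 5: running sum 45 < 98
add 7: running sum 52 < 98
add 7: running sum 59 < 98
add 10: running sum 69 < 98
add 4: running sum 73 < 98
add 11: running sum 84 < 98
add 9: running sum 93 < 98
add 2: running sum 95 < 98
add 7: shortest ending here [11, 10, 4, 6, 9, 5, 7, 7, 10, 4, 11, 9, 2, 7] sum 102, len 14
add 10: shortest ending here [10, 4, 6, 9, 5, 7, 7, 10, 4, 11, 9, 2, 7, 10] sum 101, len 14
add 4: shortest ending here [10, 4, 6, 9, 5, 7, 7, 10, 4, 11, 9, 2, 7, 10, 4] sum 105, len 15
add 9: shortest ending here [6, 9, 5, 7, 7, 10, 4, 11, 9, 2, 7, 10, 4, 9] sum 100, len 14
add 7: shortest ending here [9, 5, 7, 7, 10, 4, 11, 9, 2, 7, 10, 4, 9, 7] sum 101, len 14
add 3: shortest ending here [9, 5, 7, 7, 10, 4, 11, 9, 2, 7, 10, 4, 9, 7, 3] sum 104, len 15
Shortest qualifying length: 14.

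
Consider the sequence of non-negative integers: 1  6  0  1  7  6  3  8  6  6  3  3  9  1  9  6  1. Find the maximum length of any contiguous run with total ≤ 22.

Extend to the right; shrink from the left whenever the sum exceeds 22:
[1] sum 1 len 1
[1, 6] sum 7 len 2
[1, 6, 0] sum 7 len 3
[1, 6, 0, 1] sum 8 len 4
[1, 6, 0, 1, 7] sum 15 len 5
[1, 6, 0, 1, 7, 6] sum 21 len 6
[0, 1, 7, 6, 3] sum 17 len 5
[6, 3, 8] sum 17 len 3
[3, 8, 6] sum 17 len 3
[8, 6, 6] sum 20 len 3
[6, 6, 3] sum 15 len 3
[6, 6, 3, 3] sum 18 len 4
[6, 3, 3, 9] sum 21 len 4
[6, 3, 3, 9, 1] sum 22 len 5
[3, 9, 1, 9] sum 22 len 4
[1, 9, 6] sum 16 len 3
[1, 9, 6, 1] sum 17 len 4
Longest length seen: 6.

6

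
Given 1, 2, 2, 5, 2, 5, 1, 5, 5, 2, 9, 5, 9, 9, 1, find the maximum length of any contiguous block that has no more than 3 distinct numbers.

add 1: window [1] (1 distinct), len 1
add 2: window [1, 2] (2 distinct), len 2
add 2: window [1, 2, 2] (2 distinct), len 3
add 5: window [1, 2, 2, 5] (3 distinct), len 4
add 2: window [1, 2, 2, 5, 2] (3 distinct), len 5
add 5: window [1, 2, 2, 5, 2, 5] (3 distinct), len 6
add 1: window [1, 2, 2, 5, 2, 5, 1] (3 distinct), len 7
add 5: window [1, 2, 2, 5, 2, 5, 1, 5] (3 distinct), len 8
add 5: window [1, 2, 2, 5, 2, 5, 1, 5, 5] (3 distinct), len 9
add 2: window [1, 2, 2, 5, 2, 5, 1, 5, 5, 2] (3 distinct), len 10
add 9: window [5, 5, 2, 9] (3 distinct), len 4
add 5: window [5, 5, 2, 9, 5] (3 distinct), len 5
add 9: window [5, 5, 2, 9, 5, 9] (3 distinct), len 6
add 9: window [5, 5, 2, 9, 5, 9, 9] (3 distinct), len 7
add 1: window [9, 5, 9, 9, 1] (3 distinct), len 5
Longest length with ≤3 distinct: 10.

10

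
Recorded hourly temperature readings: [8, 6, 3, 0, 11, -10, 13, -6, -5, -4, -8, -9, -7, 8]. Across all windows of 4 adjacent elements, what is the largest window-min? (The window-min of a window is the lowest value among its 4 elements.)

(8, 6, 3, 0) → min 0
(6, 3, 0, 11) → min 0
(3, 0, 11, -10) → min -10
(0, 11, -10, 13) → min -10
(11, -10, 13, -6) → min -10
(-10, 13, -6, -5) → min -10
(13, -6, -5, -4) → min -6
(-6, -5, -4, -8) → min -8
(-5, -4, -8, -9) → min -9
(-4, -8, -9, -7) → min -9
(-8, -9, -7, 8) → min -9
Largest of these is 0.

0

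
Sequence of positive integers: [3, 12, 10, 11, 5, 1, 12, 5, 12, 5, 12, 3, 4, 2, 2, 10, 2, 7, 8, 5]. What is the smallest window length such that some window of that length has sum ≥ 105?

15

add 3: running sum 3 < 105
add 12: running sum 15 < 105
add 10: running sum 25 < 105
add 11: running sum 36 < 105
add 5: running sum 41 < 105
add 1: running sum 42 < 105
add 12: running sum 54 < 105
add 5: running sum 59 < 105
add 12: running sum 71 < 105
add 5: running sum 76 < 105
add 12: running sum 88 < 105
add 3: running sum 91 < 105
add 4: running sum 95 < 105
add 2: running sum 97 < 105
add 2: running sum 99 < 105
end 15: [12, 10, 11, 5, 1, 12, 5, 12, 5, 12, 3, 4, 2, 2, 10] sum 106, len 15
end 16: [12, 10, 11, 5, 1, 12, 5, 12, 5, 12, 3, 4, 2, 2, 10, 2] sum 108, len 16
end 17: [12, 10, 11, 5, 1, 12, 5, 12, 5, 12, 3, 4, 2, 2, 10, 2, 7] sum 115, len 17
end 18: [10, 11, 5, 1, 12, 5, 12, 5, 12, 3, 4, 2, 2, 10, 2, 7, 8] sum 111, len 17
end 19: [11, 5, 1, 12, 5, 12, 5, 12, 3, 4, 2, 2, 10, 2, 7, 8, 5] sum 106, len 17
Shortest qualifying length: 15.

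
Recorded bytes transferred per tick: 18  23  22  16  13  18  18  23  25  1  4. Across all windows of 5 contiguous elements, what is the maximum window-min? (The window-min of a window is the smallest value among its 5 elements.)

(18, 23, 22, 16, 13) → min 13
(23, 22, 16, 13, 18) → min 13
(22, 16, 13, 18, 18) → min 13
(16, 13, 18, 18, 23) → min 13
(13, 18, 18, 23, 25) → min 13
(18, 18, 23, 25, 1) → min 1
(18, 23, 25, 1, 4) → min 1
Maximum of these is 13.

13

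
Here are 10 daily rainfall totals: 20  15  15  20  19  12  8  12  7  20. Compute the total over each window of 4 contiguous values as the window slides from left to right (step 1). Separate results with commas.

70, 69, 66, 59, 51, 39, 47

20 15 15 20 → sum 70
15 15 20 19 → sum 69
15 20 19 12 → sum 66
20 19 12 8 → sum 59
19 12 8 12 → sum 51
12 8 12 7 → sum 39
8 12 7 20 → sum 47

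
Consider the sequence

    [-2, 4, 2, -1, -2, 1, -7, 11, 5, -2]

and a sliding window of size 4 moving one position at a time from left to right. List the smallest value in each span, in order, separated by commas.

-2 4 2 -1 → min -2
4 2 -1 -2 → min -2
2 -1 -2 1 → min -2
-1 -2 1 -7 → min -7
-2 1 -7 11 → min -7
1 -7 11 5 → min -7
-7 11 5 -2 → min -7

-2, -2, -2, -7, -7, -7, -7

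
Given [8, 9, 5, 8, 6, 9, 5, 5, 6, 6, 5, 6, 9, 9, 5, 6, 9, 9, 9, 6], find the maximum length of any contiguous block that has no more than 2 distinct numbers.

[8] 1 distinct, len 1
[8, 9] 2 distinct, len 2
[9, 5] 2 distinct, len 2
[5, 8] 2 distinct, len 2
[8, 6] 2 distinct, len 2
[6, 9] 2 distinct, len 2
[9, 5] 2 distinct, len 2
[9, 5, 5] 2 distinct, len 3
[5, 5, 6] 2 distinct, len 3
[5, 5, 6, 6] 2 distinct, len 4
[5, 5, 6, 6, 5] 2 distinct, len 5
[5, 5, 6, 6, 5, 6] 2 distinct, len 6
[6, 9] 2 distinct, len 2
[6, 9, 9] 2 distinct, len 3
[9, 9, 5] 2 distinct, len 3
[5, 6] 2 distinct, len 2
[6, 9] 2 distinct, len 2
[6, 9, 9] 2 distinct, len 3
[6, 9, 9, 9] 2 distinct, len 4
[6, 9, 9, 9, 6] 2 distinct, len 5
Longest length with ≤2 distinct: 6.

6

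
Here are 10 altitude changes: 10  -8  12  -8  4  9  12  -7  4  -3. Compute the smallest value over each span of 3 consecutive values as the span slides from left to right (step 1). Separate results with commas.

-8, -8, -8, -8, 4, -7, -7, -7

Sliding a size-3 window across the 10 values:
10 -8 12 → min -8
-8 12 -8 → min -8
12 -8 4 → min -8
-8 4 9 → min -8
4 9 12 → min 4
9 12 -7 → min -7
12 -7 4 → min -7
-7 4 -3 → min -7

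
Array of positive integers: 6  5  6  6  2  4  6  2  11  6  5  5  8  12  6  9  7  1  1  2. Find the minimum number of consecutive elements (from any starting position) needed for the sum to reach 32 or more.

add 6: running sum 6 < 32
add 5: running sum 11 < 32
add 6: running sum 17 < 32
add 6: running sum 23 < 32
add 2: running sum 25 < 32
add 4: running sum 29 < 32
end 6: [6, 5, 6, 6, 2, 4, 6] sum 35, len 7
end 7: [6, 5, 6, 6, 2, 4, 6, 2] sum 37, len 8
end 8: [6, 6, 2, 4, 6, 2, 11] sum 37, len 7
end 9: [6, 2, 4, 6, 2, 11, 6] sum 37, len 7
end 10: [4, 6, 2, 11, 6, 5] sum 34, len 6
end 11: [6, 2, 11, 6, 5, 5] sum 35, len 6
end 12: [11, 6, 5, 5, 8] sum 35, len 5
end 13: [6, 5, 5, 8, 12] sum 36, len 5
end 14: [5, 5, 8, 12, 6] sum 36, len 5
end 15: [8, 12, 6, 9] sum 35, len 4
end 16: [12, 6, 9, 7] sum 34, len 4
end 17: [12, 6, 9, 7, 1] sum 35, len 5
end 18: [12, 6, 9, 7, 1, 1] sum 36, len 6
end 19: [12, 6, 9, 7, 1, 1, 2] sum 38, len 7
Shortest qualifying length: 4.

4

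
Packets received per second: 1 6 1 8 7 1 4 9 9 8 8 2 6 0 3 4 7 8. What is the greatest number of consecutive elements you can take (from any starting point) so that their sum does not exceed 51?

10

[1] sum 1 len 1
[1, 6] sum 7 len 2
[1, 6, 1] sum 8 len 3
[1, 6, 1, 8] sum 16 len 4
[1, 6, 1, 8, 7] sum 23 len 5
[1, 6, 1, 8, 7, 1] sum 24 len 6
[1, 6, 1, 8, 7, 1, 4] sum 28 len 7
[1, 6, 1, 8, 7, 1, 4, 9] sum 37 len 8
[1, 6, 1, 8, 7, 1, 4, 9, 9] sum 46 len 9
[1, 8, 7, 1, 4, 9, 9, 8] sum 47 len 8
[7, 1, 4, 9, 9, 8, 8] sum 46 len 7
[7, 1, 4, 9, 9, 8, 8, 2] sum 48 len 8
[1, 4, 9, 9, 8, 8, 2, 6] sum 47 len 8
[1, 4, 9, 9, 8, 8, 2, 6, 0] sum 47 len 9
[1, 4, 9, 9, 8, 8, 2, 6, 0, 3] sum 50 len 10
[9, 9, 8, 8, 2, 6, 0, 3, 4] sum 49 len 9
[9, 8, 8, 2, 6, 0, 3, 4, 7] sum 47 len 9
[8, 8, 2, 6, 0, 3, 4, 7, 8] sum 46 len 9
Longest length seen: 10.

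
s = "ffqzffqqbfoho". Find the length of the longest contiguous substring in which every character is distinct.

5

add f: [f] len 1
add f (repeat f, move left end past it): [f] len 1
add q: [f, q] len 2
add z: [f, q, z] len 3
add f (repeat f, move left end past it): [q, z, f] len 3
add f (repeat f, move left end past it): [f] len 1
add q: [f, q] len 2
add q (repeat q, move left end past it): [q] len 1
add b: [q, b] len 2
add f: [q, b, f] len 3
add o: [q, b, f, o] len 4
add h: [q, b, f, o, h] len 5
add o (repeat o, move left end past it): [h, o] len 2
Longest all-distinct length: 5.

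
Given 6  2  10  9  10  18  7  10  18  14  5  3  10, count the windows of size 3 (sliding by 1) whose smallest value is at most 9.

(6, 2, 10) → min 2  ≤ 9 ✓
(2, 10, 9) → min 2  ≤ 9 ✓
(10, 9, 10) → min 9  ≤ 9 ✓
(9, 10, 18) → min 9  ≤ 9 ✓
(10, 18, 7) → min 7  ≤ 9 ✓
(18, 7, 10) → min 7  ≤ 9 ✓
(7, 10, 18) → min 7  ≤ 9 ✓
(10, 18, 14) → min 10
(18, 14, 5) → min 5  ≤ 9 ✓
(14, 5, 3) → min 3  ≤ 9 ✓
(5, 3, 10) → min 3  ≤ 9 ✓
10 windows satisfy the condition.

10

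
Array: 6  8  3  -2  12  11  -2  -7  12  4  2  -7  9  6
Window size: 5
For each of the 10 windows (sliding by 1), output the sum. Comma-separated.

27, 32, 22, 12, 26, 18, 9, 4, 20, 14

6 8 3 -2 12 → sum 27
8 3 -2 12 11 → sum 32
3 -2 12 11 -2 → sum 22
-2 12 11 -2 -7 → sum 12
12 11 -2 -7 12 → sum 26
11 -2 -7 12 4 → sum 18
-2 -7 12 4 2 → sum 9
-7 12 4 2 -7 → sum 4
12 4 2 -7 9 → sum 20
4 2 -7 9 6 → sum 14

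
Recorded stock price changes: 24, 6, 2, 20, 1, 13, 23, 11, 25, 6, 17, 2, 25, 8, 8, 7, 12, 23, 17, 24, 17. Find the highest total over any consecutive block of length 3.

64

[24, 6, 2] → sum 32
[6, 2, 20] → sum 28
[2, 20, 1] → sum 23
[20, 1, 13] → sum 34
[1, 13, 23] → sum 37
[13, 23, 11] → sum 47
[23, 11, 25] → sum 59
[11, 25, 6] → sum 42
[25, 6, 17] → sum 48
[6, 17, 2] → sum 25
[17, 2, 25] → sum 44
[2, 25, 8] → sum 35
[25, 8, 8] → sum 41
[8, 8, 7] → sum 23
[8, 7, 12] → sum 27
[7, 12, 23] → sum 42
[12, 23, 17] → sum 52
[23, 17, 24] → sum 64
[17, 24, 17] → sum 58
Highest of these is 64.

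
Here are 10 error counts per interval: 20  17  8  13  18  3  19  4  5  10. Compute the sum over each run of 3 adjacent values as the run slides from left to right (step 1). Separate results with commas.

Sliding a size-3 window across the 10 values:
(20, 17, 8) → sum 45
(17, 8, 13) → sum 38
(8, 13, 18) → sum 39
(13, 18, 3) → sum 34
(18, 3, 19) → sum 40
(3, 19, 4) → sum 26
(19, 4, 5) → sum 28
(4, 5, 10) → sum 19

45, 38, 39, 34, 40, 26, 28, 19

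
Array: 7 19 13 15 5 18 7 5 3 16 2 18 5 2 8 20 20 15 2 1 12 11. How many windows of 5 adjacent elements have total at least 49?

7 19 13 15 5 → sum 59  ≥ 49 ✓
19 13 15 5 18 → sum 70  ≥ 49 ✓
13 15 5 18 7 → sum 58  ≥ 49 ✓
15 5 18 7 5 → sum 50  ≥ 49 ✓
5 18 7 5 3 → sum 38
18 7 5 3 16 → sum 49  ≥ 49 ✓
7 5 3 16 2 → sum 33
5 3 16 2 18 → sum 44
3 16 2 18 5 → sum 44
16 2 18 5 2 → sum 43
2 18 5 2 8 → sum 35
18 5 2 8 20 → sum 53  ≥ 49 ✓
5 2 8 20 20 → sum 55  ≥ 49 ✓
2 8 20 20 15 → sum 65  ≥ 49 ✓
8 20 20 15 2 → sum 65  ≥ 49 ✓
20 20 15 2 1 → sum 58  ≥ 49 ✓
20 15 2 1 12 → sum 50  ≥ 49 ✓
15 2 1 12 11 → sum 41
11 windows satisfy the condition.

11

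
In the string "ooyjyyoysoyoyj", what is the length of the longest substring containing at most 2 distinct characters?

4

Extend right; when distinct count exceeds 2, shrink from the left:
add o: window [o] (1 distinct), len 1
add o: window [o, o] (1 distinct), len 2
add y: window [o, o, y] (2 distinct), len 3
add j: window [y, j] (2 distinct), len 2
add y: window [y, j, y] (2 distinct), len 3
add y: window [y, j, y, y] (2 distinct), len 4
add o: window [y, y, o] (2 distinct), len 3
add y: window [y, y, o, y] (2 distinct), len 4
add s: window [y, s] (2 distinct), len 2
add o: window [s, o] (2 distinct), len 2
add y: window [o, y] (2 distinct), len 2
add o: window [o, y, o] (2 distinct), len 3
add y: window [o, y, o, y] (2 distinct), len 4
add j: window [y, j] (2 distinct), len 2
Longest length with ≤2 distinct: 4.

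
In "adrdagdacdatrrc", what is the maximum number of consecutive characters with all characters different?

[a] len 1
[a, d] len 2
[a, d, r] len 3
[r, d] len 2
[r, d, a] len 3
[r, d, a, g] len 4
[a, g, d] len 3
[g, d, a] len 3
[g, d, a, c] len 4
[a, c, d] len 3
[c, d, a] len 3
[c, d, a, t] len 4
[c, d, a, t, r] len 5
[r] len 1
[r, c] len 2
Longest all-distinct length: 5.

5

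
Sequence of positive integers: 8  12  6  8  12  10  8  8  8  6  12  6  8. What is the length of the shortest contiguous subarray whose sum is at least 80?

add 8: running sum 8 < 80
add 12: running sum 20 < 80
add 6: running sum 26 < 80
add 8: running sum 34 < 80
add 12: running sum 46 < 80
add 10: running sum 56 < 80
add 8: running sum 64 < 80
add 8: running sum 72 < 80
end 8: [8, 12, 6, 8, 12, 10, 8, 8, 8] sum 80, len 9
end 9: [8, 12, 6, 8, 12, 10, 8, 8, 8, 6] sum 86, len 10
end 10: [12, 6, 8, 12, 10, 8, 8, 8, 6, 12] sum 90, len 10
end 11: [6, 8, 12, 10, 8, 8, 8, 6, 12, 6] sum 84, len 10
end 12: [8, 12, 10, 8, 8, 8, 6, 12, 6, 8] sum 86, len 10
Shortest qualifying length: 9.

9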